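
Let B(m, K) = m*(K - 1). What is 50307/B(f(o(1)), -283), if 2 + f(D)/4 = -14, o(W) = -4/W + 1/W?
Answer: 50307/18176 ≈ 2.7678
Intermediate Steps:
o(W) = -3/W (o(W) = -4/W + 1/W = -3/W)
f(D) = -64 (f(D) = -8 + 4*(-14) = -8 - 56 = -64)
B(m, K) = m*(-1 + K)
50307/B(f(o(1)), -283) = 50307/((-64*(-1 - 283))) = 50307/((-64*(-284))) = 50307/18176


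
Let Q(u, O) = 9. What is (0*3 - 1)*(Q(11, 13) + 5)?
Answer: -14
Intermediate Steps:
(0*3 - 1)*(Q(11, 13) + 5) = (0*3 - 1)*(9 + 5) = (0 - 1)*14 = -1*14 = -14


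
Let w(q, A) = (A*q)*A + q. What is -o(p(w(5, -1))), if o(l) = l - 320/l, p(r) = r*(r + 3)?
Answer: -1658/13 ≈ -127.54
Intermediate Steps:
w(q, A) = q + q*A² (w(q, A) = q*A² + q = q + q*A²)
p(r) = r*(3 + r)
-o(p(w(5, -1))) = -((5*(1 + (-1)²))*(3 + 5*(1 + (-1)²)) - 320*1/(5*(1 + (-1)²)*(3 + 5*(1 + (-1)²)))) = -((5*(1 + 1))*(3 + 5*(1 + 1)) - 320*1/(5*(1 + 1)*(3 + 5*(1 + 1)))) = -((5*2)*(3 + 5*2) - 320*1/(10*(3 + 5*2))) = -(10*(3 + 10) - 320*1/(10*(3 + 10))) = -(10*13 - 320/(10*13)) = -(130 - 320/130) = -(130 - 320*1/130) = -(130 - 32/13) = -1*1658/13 = -1658/13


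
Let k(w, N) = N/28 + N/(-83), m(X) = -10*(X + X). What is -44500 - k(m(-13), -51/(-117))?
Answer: -4033302935/90636 ≈ -44500.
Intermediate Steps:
m(X) = -20*X
k(w, N) = 55*N/2324 (k(w, N) = N*(1/28) + N*(-1/83) = N/28 - N/83 = 55*N/2324)
-44500 - k(m(-13), -51/(-117)) = -44500 - 55*(-51/(-117))/2324 = -44500 - 55*(-51*(-1/117))/2324 = -44500 - 55*17/(2324*39) = -44500 - 1*935/90636 = -44500 - 935/90636 = -4033302935/90636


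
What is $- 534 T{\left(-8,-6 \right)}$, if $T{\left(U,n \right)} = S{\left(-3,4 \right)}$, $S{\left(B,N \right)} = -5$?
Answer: $2670$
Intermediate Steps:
$T{\left(U,n \right)} = -5$
$- 534 T{\left(-8,-6 \right)} = \left(-534\right) \left(-5\right) = 2670$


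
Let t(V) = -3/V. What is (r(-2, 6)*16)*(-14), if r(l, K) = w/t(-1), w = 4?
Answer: -896/3 ≈ -298.67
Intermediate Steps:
r(l, K) = 4/3 (r(l, K) = 4/((-3/(-1))) = 4/((-3*(-1))) = 4/3)
(r(-2, 6)*16)*(-14) = ((4/3)*16)*(-14) = (64/3)*(-14) = -896/3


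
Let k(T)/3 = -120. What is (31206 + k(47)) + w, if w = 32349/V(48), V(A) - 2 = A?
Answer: 1574649/50 ≈ 31493.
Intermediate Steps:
k(T) = -360 (k(T) = 3*(-120) = -360)
V(A) = 2 + A
w = 32349/50 (w = 32349/(2 + 48) = 32349/50 ≈ 646.98)
(31206 + k(47)) + w = (31206 - 360) + 32349/50 = 30846 + 32349/50 = 1574649/50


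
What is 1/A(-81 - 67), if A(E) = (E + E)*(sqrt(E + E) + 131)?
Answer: I/(296*(-131*I + 2*sqrt(74))) ≈ -2.5352e-5 + 3.3295e-6*I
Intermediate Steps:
A(E) = 2*E*(131 + sqrt(2)*sqrt(E)) (A(E) = (2*E)*(sqrt(2*E) + 131) = (2*E)*(sqrt(2)*sqrt(E) + 131) = (2*E)*(131 + sqrt(2)*sqrt(E)) = 2*E*(131 + sqrt(2)*sqrt(E)))
1/A(-81 - 67) = 1/(262*(-81 - 67) + 2*sqrt(2)*(-81 - 67)**(3/2)) = 1/(262*(-148) + 2*sqrt(2)*(-148)**(3/2)) = 1/(-38776 + 2*sqrt(2)*(-296*I*sqrt(37))) = 1/(-38776 - 592*I*sqrt(74))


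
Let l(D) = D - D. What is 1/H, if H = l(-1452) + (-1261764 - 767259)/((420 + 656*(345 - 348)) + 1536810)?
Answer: -511754/676341 ≈ -0.75665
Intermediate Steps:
l(D) = 0
H = -676341/511754 (H = 0 + (-1261764 - 767259)/((420 + 656*(345 - 348)) + 1536810) = 0 - 2029023/((420 + 656*(-3)) + 1536810) = 0 - 2029023/((420 - 1968) + 1536810) = 0 - 2029023/(-1548 + 1536810) = 0 - 2029023/1535262 = 0 - 2029023*1/1535262 = 0 - 676341/511754 = -676341/511754 ≈ -1.3216)
1/H = 1/(-676341/511754) = -511754/676341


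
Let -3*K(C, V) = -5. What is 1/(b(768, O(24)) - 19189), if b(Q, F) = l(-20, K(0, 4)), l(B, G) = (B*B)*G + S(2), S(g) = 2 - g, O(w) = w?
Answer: -3/55567 ≈ -5.3989e-5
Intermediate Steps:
K(C, V) = 5/3 (K(C, V) = -1/3*(-5) = 5/3)
l(B, G) = G*B**2 (l(B, G) = (B*B)*G + (2 - 1*2) = B**2*G + (2 - 2) = G*B**2 + 0 = G*B**2)
b(Q, F) = 2000/3 (b(Q, F) = (5/3)*(-20)**2 = (5/3)*400 = 2000/3)
1/(b(768, O(24)) - 19189) = 1/(2000/3 - 19189) = 1/(-55567/3) = -3/55567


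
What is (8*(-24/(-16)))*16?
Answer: 192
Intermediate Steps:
(8*(-24/(-16)))*16 = (8*(-24*(-1/16)))*16 = (8*(3/2))*16 = 12*16 = 192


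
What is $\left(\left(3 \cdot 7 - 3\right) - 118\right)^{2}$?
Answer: $10000$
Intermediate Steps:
$\left(\left(3 \cdot 7 - 3\right) - 118\right)^{2} = \left(\left(21 - 3\right) - 118\right)^{2} = \left(18 - 118\right)^{2} = \left(-100\right)^{2} = 10000$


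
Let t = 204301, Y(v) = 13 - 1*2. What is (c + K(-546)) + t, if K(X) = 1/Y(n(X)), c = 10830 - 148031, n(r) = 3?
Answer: 738101/11 ≈ 67100.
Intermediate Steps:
Y(v) = 11 (Y(v) = 13 - 2 = 11)
c = -137201
K(X) = 1/11
(c + K(-546)) + t = (-137201 + 1/11) + 204301 = -1509210/11 + 204301 = 738101/11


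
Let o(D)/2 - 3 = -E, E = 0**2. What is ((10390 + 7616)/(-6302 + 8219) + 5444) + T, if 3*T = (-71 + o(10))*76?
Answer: 2432498/639 ≈ 3806.7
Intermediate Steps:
E = 0
o(D) = 6 (o(D) = 6 + 2*(-1*0) = 6 + 2*0 = 6 + 0 = 6)
T = -4940/3 (T = ((-71 + 6)*76)/3 = (-65*76)/3 = (1/3)*(-4940) = -4940/3 ≈ -1646.7)
((10390 + 7616)/(-6302 + 8219) + 5444) + T = ((10390 + 7616)/(-6302 + 8219) + 5444) - 4940/3 = (18006/1917 + 5444) - 4940/3 = (18006*(1/1917) + 5444) - 4940/3 = (6002/639 + 5444) - 4940/3 = 3484718/639 - 4940/3 = 2432498/639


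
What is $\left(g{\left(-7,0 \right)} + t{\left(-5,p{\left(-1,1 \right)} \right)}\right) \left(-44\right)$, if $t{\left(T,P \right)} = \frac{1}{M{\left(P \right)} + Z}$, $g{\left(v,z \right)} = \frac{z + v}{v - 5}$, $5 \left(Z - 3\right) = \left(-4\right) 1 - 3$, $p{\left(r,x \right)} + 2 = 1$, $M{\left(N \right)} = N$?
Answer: $-99$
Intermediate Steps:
$p{\left(r,x \right)} = -1$ ($p{\left(r,x \right)} = -2 + 1 = -1$)
$Z = \frac{8}{5}$ ($Z = 3 + \frac{\left(-4\right) 1 - 3}{5} = 3 + \frac{-4 - 3}{5} = 3 + \frac{1}{5} \left(-7\right) = 3 - \frac{7}{5} = \frac{8}{5} \approx 1.6$)
$g{\left(v,z \right)} = \frac{v + z}{-5 + v}$
$t{\left(T,P \right)} = \frac{1}{\frac{8}{5} + P}$ ($t{\left(T,P \right)} = \frac{1}{P + \frac{8}{5}} = \frac{1}{\frac{8}{5} + P}$)
$\left(g{\left(-7,0 \right)} + t{\left(-5,p{\left(-1,1 \right)} \right)}\right) \left(-44\right) = \left(\frac{-7 + 0}{-5 - 7} + \frac{5}{8 + 5 \left(-1\right)}\right) \left(-44\right) = \left(\frac{1}{-12} \left(-7\right) + \frac{5}{8 - 5}\right) \left(-44\right) = \left(\left(- \frac{1}{12}\right) \left(-7\right) + \frac{5}{3}\right) \left(-44\right) = \left(\frac{7}{12} + 5 \cdot \frac{1}{3}\right) \left(-44\right) = \left(\frac{7}{12} + \frac{5}{3}\right) \left(-44\right) = \frac{9}{4} \left(-44\right) = -99$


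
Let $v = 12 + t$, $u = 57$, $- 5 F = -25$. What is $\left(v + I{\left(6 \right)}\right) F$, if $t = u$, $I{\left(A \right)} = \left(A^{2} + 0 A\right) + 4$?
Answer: $545$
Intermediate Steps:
$F = 5$ ($F = \left(- \frac{1}{5}\right) \left(-25\right) = 5$)
$I{\left(A \right)} = 4 + A^{2}$ ($I{\left(A \right)} = \left(A^{2} + 0\right) + 4 = A^{2} + 4 = 4 + A^{2}$)
$t = 57$
$v = 69$ ($v = 12 + 57 = 69$)
$\left(v + I{\left(6 \right)}\right) F = \left(69 + \left(4 + 6^{2}\right)\right) 5 = \left(69 + \left(4 + 36\right)\right) 5 = \left(69 + 40\right) 5 = 109 \cdot 5 = 545$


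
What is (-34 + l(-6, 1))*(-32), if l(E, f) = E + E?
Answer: 1472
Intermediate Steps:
l(E, f) = 2*E
(-34 + l(-6, 1))*(-32) = (-34 + 2*(-6))*(-32) = (-34 - 12)*(-32) = -46*(-32) = 1472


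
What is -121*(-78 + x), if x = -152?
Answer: 27830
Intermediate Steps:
-121*(-78 + x) = -121*(-78 - 152) = -121*(-230) = 27830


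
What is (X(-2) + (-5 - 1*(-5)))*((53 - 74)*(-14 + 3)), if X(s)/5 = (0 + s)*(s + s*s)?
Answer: -4620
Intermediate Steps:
X(s) = 5*s*(s + s²) (X(s) = 5*((0 + s)*(s + s*s)) = 5*(s*(s + s²)) = 5*s*(s + s²))
(X(-2) + (-5 - 1*(-5)))*((53 - 74)*(-14 + 3)) = (5*(-2)²*(1 - 2) + (-5 - 1*(-5)))*((53 - 74)*(-14 + 3)) = (5*4*(-1) + (-5 + 5))*(-21*(-11)) = (-20 + 0)*231 = -20*231 = -4620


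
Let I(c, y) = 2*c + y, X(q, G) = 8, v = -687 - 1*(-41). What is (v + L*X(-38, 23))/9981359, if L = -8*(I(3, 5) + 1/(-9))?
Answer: -12086/89832231 ≈ -0.00013454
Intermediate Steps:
v = -646 (v = -687 + 41 = -646)
I(c, y) = y + 2*c
L = -784/9 (L = -8*((5 + 2*3) + 1/(-9)) = -8*((5 + 6) - ⅑) = -8*(11 - ⅑) = -8*98/9 = -784/9 ≈ -87.111)
(v + L*X(-38, 23))/9981359 = (-646 - 784/9*8)/9981359 = (-646 - 6272/9)*(1/9981359) = -12086/9*1/9981359 = -12086/89832231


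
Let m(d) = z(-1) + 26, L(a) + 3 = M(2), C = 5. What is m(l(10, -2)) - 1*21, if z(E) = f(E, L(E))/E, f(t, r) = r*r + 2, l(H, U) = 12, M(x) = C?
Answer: -1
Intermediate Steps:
M(x) = 5
L(a) = 2 (L(a) = -3 + 5 = 2)
f(t, r) = 2 + r² (f(t, r) = r² + 2 = 2 + r²)
z(E) = 6/E (z(E) = (2 + 2²)/E = (2 + 4)/E = 6/E)
m(d) = 20 (m(d) = 6/(-1) + 26 = 6*(-1) + 26 = -6 + 26 = 20)
m(l(10, -2)) - 1*21 = 20 - 1*21 = 20 - 21 = -1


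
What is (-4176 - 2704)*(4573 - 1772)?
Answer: -19270880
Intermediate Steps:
(-4176 - 2704)*(4573 - 1772) = -6880*2801 = -19270880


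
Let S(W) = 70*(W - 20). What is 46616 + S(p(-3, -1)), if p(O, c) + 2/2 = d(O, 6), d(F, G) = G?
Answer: 45566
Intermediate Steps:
p(O, c) = 5 (p(O, c) = -1 + 6 = 5)
S(W) = -1400 + 70*W (S(W) = 70*(-20 + W) = -1400 + 70*W)
46616 + S(p(-3, -1)) = 46616 + (-1400 + 70*5) = 46616 + (-1400 + 350) = 46616 - 1050 = 45566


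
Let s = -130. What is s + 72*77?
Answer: 5414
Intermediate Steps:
s + 72*77 = -130 + 72*77 = -130 + 5544 = 5414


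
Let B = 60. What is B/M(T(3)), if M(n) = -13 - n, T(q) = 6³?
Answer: -60/229 ≈ -0.26201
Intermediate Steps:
T(q) = 216
B/M(T(3)) = 60/(-13 - 1*216) = 60/(-13 - 216) = 60/(-229) = 60*(-1/229) = -60/229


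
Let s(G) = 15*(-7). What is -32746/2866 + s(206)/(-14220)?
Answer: -15511573/1358484 ≈ -11.418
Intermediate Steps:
s(G) = -105
-32746/2866 + s(206)/(-14220) = -32746/2866 - 105/(-14220) = -32746*1/2866 - 105*(-1/14220) = -16373/1433 + 7/948 = -15511573/1358484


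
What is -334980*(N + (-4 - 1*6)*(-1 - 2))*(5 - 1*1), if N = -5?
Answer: -33498000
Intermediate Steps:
-334980*(N + (-4 - 1*6)*(-1 - 2))*(5 - 1*1) = -334980*(-5 + (-4 - 1*6)*(-1 - 2))*(5 - 1*1) = -334980*(-5 + (-4 - 6)*(-3))*(5 - 1) = -334980*(-5 - 10*(-3))*4 = -334980*(-5 + 30)*4 = -334980*25*4 = -334980*100 = -37220*900 = -33498000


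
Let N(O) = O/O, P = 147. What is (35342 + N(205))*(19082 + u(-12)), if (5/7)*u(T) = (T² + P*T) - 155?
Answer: 586587771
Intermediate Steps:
N(O) = 1
u(T) = -217 + 7*T²/5 + 1029*T/5 (u(T) = 7*((T² + 147*T) - 155)/5 = 7*(-155 + T² + 147*T)/5 = -217 + 7*T²/5 + 1029*T/5)
(35342 + N(205))*(19082 + u(-12)) = (35342 + 1)*(19082 + (-217 + (7/5)*(-12)² + (1029/5)*(-12))) = 35343*(19082 + (-217 + (7/5)*144 - 12348/5)) = 35343*(19082 + (-217 + 1008/5 - 12348/5)) = 35343*(19082 - 2485) = 35343*16597 = 586587771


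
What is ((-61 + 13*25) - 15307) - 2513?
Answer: -17556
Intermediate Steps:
((-61 + 13*25) - 15307) - 2513 = ((-61 + 325) - 15307) - 2513 = (264 - 15307) - 2513 = -15043 - 2513 = -17556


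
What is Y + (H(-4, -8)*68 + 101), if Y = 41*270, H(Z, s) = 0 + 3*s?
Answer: 9539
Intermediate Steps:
H(Z, s) = 3*s
Y = 11070
Y + (H(-4, -8)*68 + 101) = 11070 + ((3*(-8))*68 + 101) = 11070 + (-24*68 + 101) = 11070 + (-1632 + 101) = 11070 - 1531 = 9539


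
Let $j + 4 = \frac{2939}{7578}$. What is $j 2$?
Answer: $- \frac{27373}{3789} \approx -7.2243$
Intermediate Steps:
$j = - \frac{27373}{7578}$ ($j = -4 + \frac{2939}{7578} = - \frac{27373}{7578} \approx -3.6122$)
$j 2 = \left(- \frac{27373}{7578}\right) 2 = - \frac{27373}{3789}$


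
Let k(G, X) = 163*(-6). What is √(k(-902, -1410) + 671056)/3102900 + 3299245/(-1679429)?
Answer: -3299245/1679429 + √670078/3102900 ≈ -1.9642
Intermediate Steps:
k(G, X) = -978
√(k(-902, -1410) + 671056)/3102900 + 3299245/(-1679429) = √(-978 + 671056)/3102900 + 3299245/(-1679429) = √670078*(1/3102900) + 3299245*(-1/1679429) = √670078/3102900 - 3299245/1679429 = -3299245/1679429 + √670078/3102900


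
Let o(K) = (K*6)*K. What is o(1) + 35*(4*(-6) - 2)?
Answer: -904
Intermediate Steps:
o(K) = 6*K² (o(K) = (6*K)*K = 6*K²)
o(1) + 35*(4*(-6) - 2) = 6*1² + 35*(4*(-6) - 2) = 6*1 + 35*(-24 - 2) = 6 + 35*(-26) = 6 - 910 = -904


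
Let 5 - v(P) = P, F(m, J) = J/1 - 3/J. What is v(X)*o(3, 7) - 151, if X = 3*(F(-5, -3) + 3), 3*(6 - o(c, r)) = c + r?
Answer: -437/3 ≈ -145.67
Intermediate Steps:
o(c, r) = 6 - c/3 - r/3 (o(c, r) = 6 - (c + r)/3 = 6 + (-c/3 - r/3) = 6 - c/3 - r/3)
F(m, J) = J - 3/J (F(m, J) = J*1 - 3/J = J - 3/J)
X = 3 (X = 3*((-3 - 3/(-3)) + 3) = 3*((-3 - 3*(-1/3)) + 3) = 3*((-3 + 1) + 3) = 3*(-2 + 3) = 3*1 = 3)
v(P) = 5 - P
v(X)*o(3, 7) - 151 = (5 - 1*3)*(6 - 1/3*3 - 1/3*7) - 151 = (5 - 3)*(6 - 1 - 7/3) - 151 = 2*(8/3) - 151 = 16/3 - 151 = -437/3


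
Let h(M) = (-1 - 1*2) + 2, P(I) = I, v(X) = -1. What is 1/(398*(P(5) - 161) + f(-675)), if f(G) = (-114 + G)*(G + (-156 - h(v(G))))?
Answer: 1/592782 ≈ 1.6870e-6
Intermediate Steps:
h(M) = -1 (h(M) = (-1 - 2) + 2 = -3 + 2 = -1)
f(G) = (-155 + G)*(-114 + G) (f(G) = (-114 + G)*(G + (-156 - 1*(-1))) = (-114 + G)*(G + (-156 + 1)) = (-114 + G)*(G - 155) = (-114 + G)*(-155 + G) = (-155 + G)*(-114 + G))
1/(398*(P(5) - 161) + f(-675)) = 1/(398*(5 - 161) + (17670 + (-675)² - 269*(-675))) = 1/(398*(-156) + (17670 + 455625 + 181575)) = 1/(-62088 + 654870) = 1/592782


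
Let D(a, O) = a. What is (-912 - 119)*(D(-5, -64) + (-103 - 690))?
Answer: 822738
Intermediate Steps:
(-912 - 119)*(D(-5, -64) + (-103 - 690)) = (-912 - 119)*(-5 + (-103 - 690)) = -1031*(-5 - 793) = -1031*(-798) = 822738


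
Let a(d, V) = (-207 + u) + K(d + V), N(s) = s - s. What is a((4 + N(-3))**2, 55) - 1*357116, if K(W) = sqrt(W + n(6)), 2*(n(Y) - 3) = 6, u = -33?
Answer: -357356 + sqrt(77) ≈ -3.5735e+5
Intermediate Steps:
n(Y) = 6 (n(Y) = 3 + (1/2)*6 = 3 + 3 = 6)
N(s) = 0
K(W) = sqrt(6 + W) (K(W) = sqrt(W + 6) = sqrt(6 + W))
a(d, V) = -240 + sqrt(6 + V + d) (a(d, V) = (-207 - 33) + sqrt(6 + (d + V)) = -240 + sqrt(6 + (V + d)) = -240 + sqrt(6 + V + d))
a((4 + N(-3))**2, 55) - 1*357116 = (-240 + sqrt(6 + 55 + (4 + 0)**2)) - 1*357116 = (-240 + sqrt(6 + 55 + 4**2)) - 357116 = (-240 + sqrt(6 + 55 + 16)) - 357116 = (-240 + sqrt(77)) - 357116 = -357356 + sqrt(77)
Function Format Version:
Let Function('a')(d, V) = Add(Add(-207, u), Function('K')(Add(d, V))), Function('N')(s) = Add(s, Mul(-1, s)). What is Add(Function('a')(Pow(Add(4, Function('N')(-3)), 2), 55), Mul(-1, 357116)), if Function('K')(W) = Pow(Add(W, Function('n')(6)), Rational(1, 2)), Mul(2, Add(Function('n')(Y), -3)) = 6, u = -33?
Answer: Add(-357356, Pow(77, Rational(1, 2))) ≈ -3.5735e+5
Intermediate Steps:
Function('n')(Y) = 6 (Function('n')(Y) = Add(3, Mul(Rational(1, 2), 6)) = Add(3, 3) = 6)
Function('N')(s) = 0
Function('K')(W) = Pow(Add(6, W), Rational(1, 2)) (Function('K')(W) = Pow(Add(W, 6), Rational(1, 2)) = Pow(Add(6, W), Rational(1, 2)))
Function('a')(d, V) = Add(-240, Pow(Add(6, V, d), Rational(1, 2))) (Function('a')(d, V) = Add(Add(-207, -33), Pow(Add(6, Add(d, V)), Rational(1, 2))) = Add(-240, Pow(Add(6, Add(V, d)), Rational(1, 2))) = Add(-240, Pow(Add(6, V, d), Rational(1, 2))))
Add(Function('a')(Pow(Add(4, Function('N')(-3)), 2), 55), Mul(-1, 357116)) = Add(Add(-240, Pow(Add(6, 55, Pow(Add(4, 0), 2)), Rational(1, 2))), Mul(-1, 357116)) = Add(Add(-240, Pow(Add(6, 55, Pow(4, 2)), Rational(1, 2))), -357116) = Add(Add(-240, Pow(Add(6, 55, 16), Rational(1, 2))), -357116) = Add(Add(-240, Pow(77, Rational(1, 2))), -357116) = Add(-357356, Pow(77, Rational(1, 2)))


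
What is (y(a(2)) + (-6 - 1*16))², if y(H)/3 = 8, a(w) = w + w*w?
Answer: 4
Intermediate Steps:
a(w) = w + w²
y(H) = 24 (y(H) = 3*8 = 24)
(y(a(2)) + (-6 - 1*16))² = (24 + (-6 - 1*16))² = (24 + (-6 - 16))² = (24 - 22)² = 2² = 4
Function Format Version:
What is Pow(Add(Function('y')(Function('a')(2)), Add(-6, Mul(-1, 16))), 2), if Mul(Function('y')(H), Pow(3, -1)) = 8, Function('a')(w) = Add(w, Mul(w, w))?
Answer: 4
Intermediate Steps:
Function('a')(w) = Add(w, Pow(w, 2))
Function('y')(H) = 24 (Function('y')(H) = Mul(3, 8) = 24)
Pow(Add(Function('y')(Function('a')(2)), Add(-6, Mul(-1, 16))), 2) = Pow(Add(24, Add(-6, Mul(-1, 16))), 2) = Pow(Add(24, Add(-6, -16)), 2) = Pow(Add(24, -22), 2) = Pow(2, 2) = 4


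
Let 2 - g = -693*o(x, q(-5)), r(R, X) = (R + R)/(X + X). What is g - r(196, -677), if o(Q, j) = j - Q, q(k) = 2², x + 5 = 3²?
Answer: 1550/677 ≈ 2.2895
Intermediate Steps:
r(R, X) = R/X (r(R, X) = (2*R)/((2*X)) = (2*R)*(1/(2*X)) = R/X)
x = 4 (x = -5 + 3² = -5 + 9 = 4)
q(k) = 4
g = 2 (g = 2 - (-693)*(4 - 1*4) = 2 - (-693)*(4 - 4) = 2 - (-693)*0 = 2 - 1*0 = 2 + 0 = 2)
g - r(196, -677) = 2 - 196/(-677) = 2 - 196*(-1)/677 = 2 - 1*(-196/677) = 2 + 196/677 = 1550/677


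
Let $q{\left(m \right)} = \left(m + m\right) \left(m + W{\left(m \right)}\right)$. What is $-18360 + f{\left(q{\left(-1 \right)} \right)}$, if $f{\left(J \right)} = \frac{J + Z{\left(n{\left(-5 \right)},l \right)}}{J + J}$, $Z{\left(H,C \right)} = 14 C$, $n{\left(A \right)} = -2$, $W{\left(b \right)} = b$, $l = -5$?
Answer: $- \frac{73473}{4} \approx -18368.0$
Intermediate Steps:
$q{\left(m \right)} = 4 m^{2}$ ($q{\left(m \right)} = \left(m + m\right) \left(m + m\right) = 2 m 2 m = 4 m^{2}$)
$f{\left(J \right)} = \frac{-70 + J}{2 J}$ ($f{\left(J \right)} = \frac{J + 14 \left(-5\right)}{J + J} = \frac{J - 70}{2 J} = \left(-70 + J\right) \frac{1}{2 J} = \frac{-70 + J}{2 J}$)
$-18360 + f{\left(q{\left(-1 \right)} \right)} = -18360 + \frac{-70 + 4 \left(-1\right)^{2}}{2 \cdot 4 \left(-1\right)^{2}} = -18360 + \frac{-70 + 4 \cdot 1}{2 \cdot 4 \cdot 1} = -18360 + \frac{-70 + 4}{2 \cdot 4} = -18360 + \frac{1}{2} \cdot \frac{1}{4} \left(-66\right) = -18360 - \frac{33}{4} = - \frac{73473}{4}$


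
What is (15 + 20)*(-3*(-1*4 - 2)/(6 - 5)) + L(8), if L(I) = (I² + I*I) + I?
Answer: 766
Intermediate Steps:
L(I) = I + 2*I² (L(I) = (I² + I²) + I = 2*I² + I = I + 2*I²)
(15 + 20)*(-3*(-1*4 - 2)/(6 - 5)) + L(8) = (15 + 20)*(-3*(-1*4 - 2)/(6 - 5)) + 8*(1 + 2*8) = 35*(-3*(-4 - 2)/1) + 8*(1 + 16) = 35*(-(-18)) + 8*17 = 35*(-3*(-6)) + 136 = 35*18 + 136 = 630 + 136 = 766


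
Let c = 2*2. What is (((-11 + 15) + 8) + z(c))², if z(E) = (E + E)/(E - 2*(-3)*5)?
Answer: 43264/289 ≈ 149.70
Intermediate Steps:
c = 4
z(E) = 2*E/(30 + E) (z(E) = (2*E)/(E + 6*5) = (2*E)/(E + 30) = (2*E)/(30 + E) = 2*E/(30 + E))
(((-11 + 15) + 8) + z(c))² = (((-11 + 15) + 8) + 2*4/(30 + 4))² = ((4 + 8) + 2*4/34)² = (12 + 2*4*(1/34))² = (12 + 4/17)² = (208/17)² = 43264/289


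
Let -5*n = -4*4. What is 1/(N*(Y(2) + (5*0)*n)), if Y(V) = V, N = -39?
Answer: -1/78 ≈ -0.012821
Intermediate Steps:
n = 16/5 (n = -(-4)*4/5 = -⅕*(-16) = 16/5 ≈ 3.2000)
1/(N*(Y(2) + (5*0)*n)) = 1/(-39*(2 + (5*0)*(16/5))) = 1/(-39*(2 + 0*(16/5))) = 1/(-39*(2 + 0)) = 1/(-39*2) = 1/(-78) = -1/78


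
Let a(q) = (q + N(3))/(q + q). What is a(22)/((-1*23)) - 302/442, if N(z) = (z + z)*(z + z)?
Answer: -82815/111826 ≈ -0.74057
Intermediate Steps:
N(z) = 4*z**2 (N(z) = (2*z)*(2*z) = 4*z**2)
a(q) = (36 + q)/(2*q) (a(q) = (q + 4*3**2)/(q + q) = (q + 4*9)/((2*q)) = (q + 36)*(1/(2*q)) = (36 + q)*(1/(2*q)) = (36 + q)/(2*q))
a(22)/((-1*23)) - 302/442 = ((1/2)*(36 + 22)/22)/((-1*23)) - 302/442 = ((1/2)*(1/22)*58)/(-23) - 302*1/442 = (29/22)*(-1/23) - 151/221 = -29/506 - 151/221 = -82815/111826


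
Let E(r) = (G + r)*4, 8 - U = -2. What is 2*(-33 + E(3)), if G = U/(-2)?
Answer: -82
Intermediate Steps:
U = 10 (U = 8 - 1*(-2) = 8 + 2 = 10)
G = -5 (G = 10/(-2) = 10*(-½) = -5)
E(r) = -20 + 4*r (E(r) = (-5 + r)*4 = -20 + 4*r)
2*(-33 + E(3)) = 2*(-33 + (-20 + 4*3)) = 2*(-33 + (-20 + 12)) = 2*(-33 - 8) = 2*(-41) = -82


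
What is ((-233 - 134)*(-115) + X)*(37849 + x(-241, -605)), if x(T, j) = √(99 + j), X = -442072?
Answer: -15134566083 - 399867*I*√506 ≈ -1.5135e+10 - 8.9948e+6*I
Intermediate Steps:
((-233 - 134)*(-115) + X)*(37849 + x(-241, -605)) = ((-233 - 134)*(-115) - 442072)*(37849 + √(99 - 605)) = (-367*(-115) - 442072)*(37849 + √(-506)) = (42205 - 442072)*(37849 + I*√506) = -399867*(37849 + I*√506) = -15134566083 - 399867*I*√506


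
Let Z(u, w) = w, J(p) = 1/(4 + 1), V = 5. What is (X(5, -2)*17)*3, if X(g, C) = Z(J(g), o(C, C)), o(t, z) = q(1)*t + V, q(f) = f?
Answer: 153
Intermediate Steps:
J(p) = ⅕ (J(p) = 1/5 = ⅕)
o(t, z) = 5 + t (o(t, z) = 1*t + 5 = t + 5 = 5 + t)
X(g, C) = 5 + C
(X(5, -2)*17)*3 = ((5 - 2)*17)*3 = (3*17)*3 = 51*3 = 153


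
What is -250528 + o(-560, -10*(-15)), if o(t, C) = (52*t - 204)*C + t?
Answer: -4649688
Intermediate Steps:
o(t, C) = t + C*(-204 + 52*t) (o(t, C) = (-204 + 52*t)*C + t = C*(-204 + 52*t) + t = t + C*(-204 + 52*t))
-250528 + o(-560, -10*(-15)) = -250528 + (-560 - (-2040)*(-15) + 52*(-10*(-15))*(-560)) = -250528 + (-560 - 204*150 + 52*150*(-560)) = -250528 + (-560 - 30600 - 4368000) = -250528 - 4399160 = -4649688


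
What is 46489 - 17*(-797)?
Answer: 60038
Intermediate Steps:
46489 - 17*(-797) = 46489 - 1*(-13549) = 46489 + 13549 = 60038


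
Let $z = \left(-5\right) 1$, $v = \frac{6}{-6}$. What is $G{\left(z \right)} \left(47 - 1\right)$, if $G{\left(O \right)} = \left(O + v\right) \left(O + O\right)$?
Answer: $2760$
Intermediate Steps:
$v = -1$ ($v = 6 \left(- \frac{1}{6}\right) = -1$)
$z = -5$
$G{\left(O \right)} = 2 O \left(-1 + O\right)$ ($G{\left(O \right)} = \left(O - 1\right) \left(O + O\right) = \left(-1 + O\right) 2 O = 2 O \left(-1 + O\right)$)
$G{\left(z \right)} \left(47 - 1\right) = 2 \left(-5\right) \left(-1 - 5\right) \left(47 - 1\right) = 2 \left(-5\right) \left(-6\right) 46 = 60 \cdot 46 = 2760$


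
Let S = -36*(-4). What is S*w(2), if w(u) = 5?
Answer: 720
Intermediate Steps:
S = 144
S*w(2) = 144*5 = 720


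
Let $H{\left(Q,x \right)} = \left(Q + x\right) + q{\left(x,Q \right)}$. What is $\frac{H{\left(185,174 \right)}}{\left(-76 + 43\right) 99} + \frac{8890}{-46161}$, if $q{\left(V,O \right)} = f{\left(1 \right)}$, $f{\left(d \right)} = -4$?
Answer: $- \frac{5047865}{16756443} \approx -0.30125$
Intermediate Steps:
$q{\left(V,O \right)} = -4$
$H{\left(Q,x \right)} = -4 + Q + x$ ($H{\left(Q,x \right)} = \left(Q + x\right) - 4 = -4 + Q + x$)
$\frac{H{\left(185,174 \right)}}{\left(-76 + 43\right) 99} + \frac{8890}{-46161} = \frac{-4 + 185 + 174}{\left(-76 + 43\right) 99} + \frac{8890}{-46161} = \frac{355}{\left(-33\right) 99} + 8890 \left(- \frac{1}{46161}\right) = \frac{355}{-3267} - \frac{8890}{46161} = 355 \left(- \frac{1}{3267}\right) - \frac{8890}{46161} = - \frac{355}{3267} - \frac{8890}{46161} = - \frac{5047865}{16756443}$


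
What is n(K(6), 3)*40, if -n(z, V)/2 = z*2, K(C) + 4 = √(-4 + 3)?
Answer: 640 - 160*I ≈ 640.0 - 160.0*I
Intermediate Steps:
K(C) = -4 + I (K(C) = -4 + √(-4 + 3) = -4 + √(-1) = -4 + I)
n(z, V) = -4*z (n(z, V) = -2*z*2 = -4*z)
n(K(6), 3)*40 = -4*(-4 + I)*40 = (16 - 4*I)*40 = 640 - 160*I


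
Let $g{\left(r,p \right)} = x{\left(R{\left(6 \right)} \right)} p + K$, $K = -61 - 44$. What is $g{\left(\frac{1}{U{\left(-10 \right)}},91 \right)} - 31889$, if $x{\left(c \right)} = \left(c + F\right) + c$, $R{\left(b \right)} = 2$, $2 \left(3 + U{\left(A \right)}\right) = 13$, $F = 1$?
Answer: $-31539$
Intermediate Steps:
$U{\left(A \right)} = \frac{7}{2}$ ($U{\left(A \right)} = -3 + \frac{1}{2} \cdot 13 = -3 + \frac{13}{2} = \frac{7}{2}$)
$x{\left(c \right)} = 1 + 2 c$ ($x{\left(c \right)} = \left(c + 1\right) + c = \left(1 + c\right) + c = 1 + 2 c$)
$K = -105$
$g{\left(r,p \right)} = -105 + 5 p$ ($g{\left(r,p \right)} = \left(1 + 2 \cdot 2\right) p - 105 = \left(1 + 4\right) p - 105 = 5 p - 105 = -105 + 5 p$)
$g{\left(\frac{1}{U{\left(-10 \right)}},91 \right)} - 31889 = \left(-105 + 5 \cdot 91\right) - 31889 = \left(-105 + 455\right) - 31889 = 350 - 31889 = -31539$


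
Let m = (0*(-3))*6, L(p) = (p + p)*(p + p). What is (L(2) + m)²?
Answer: 256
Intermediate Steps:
L(p) = 4*p² (L(p) = (2*p)*(2*p) = 4*p²)
m = 0 (m = 0*6 = 0)
(L(2) + m)² = (4*2² + 0)² = (4*4 + 0)² = (16 + 0)² = 16² = 256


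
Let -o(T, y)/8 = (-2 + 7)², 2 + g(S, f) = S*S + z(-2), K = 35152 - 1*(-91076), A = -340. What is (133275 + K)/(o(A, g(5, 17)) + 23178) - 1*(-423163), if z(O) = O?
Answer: 9723698917/22978 ≈ 4.2317e+5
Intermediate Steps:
K = 126228 (K = 35152 + 91076 = 126228)
g(S, f) = -4 + S² (g(S, f) = -2 + (S*S - 2) = -2 + (S² - 2) = -2 + (-2 + S²) = -4 + S²)
o(T, y) = -200 (o(T, y) = -8*(-2 + 7)² = -8*5² = -8*25 = -200)
(133275 + K)/(o(A, g(5, 17)) + 23178) - 1*(-423163) = (133275 + 126228)/(-200 + 23178) - 1*(-423163) = 259503/22978 + 423163 = 9723698917/22978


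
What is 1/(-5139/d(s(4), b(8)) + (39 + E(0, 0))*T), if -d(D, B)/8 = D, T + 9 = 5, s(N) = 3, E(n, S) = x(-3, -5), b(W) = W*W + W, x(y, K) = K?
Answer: 8/625 ≈ 0.012800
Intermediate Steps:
b(W) = W + W**2 (b(W) = W**2 + W = W + W**2)
E(n, S) = -5
T = -4 (T = -9 + 5 = -4)
d(D, B) = -8*D
1/(-5139/d(s(4), b(8)) + (39 + E(0, 0))*T) = 1/(-5139/((-8*3)) + (39 - 5)*(-4)) = 1/(-5139/(-24) + 34*(-4)) = 1/(-5139*(-1/24) - 136) = 1/(1713/8 - 136) = 1/(625/8) = 8/625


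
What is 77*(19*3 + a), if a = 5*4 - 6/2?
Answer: 5698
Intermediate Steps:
a = 17 (a = 20 - 6*½ = 20 - 3 = 17)
77*(19*3 + a) = 77*(19*3 + 17) = 77*(57 + 17) = 77*74 = 5698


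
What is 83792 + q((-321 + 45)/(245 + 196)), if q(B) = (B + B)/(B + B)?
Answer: 83793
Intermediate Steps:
q(B) = 1 (q(B) = (2*B)/((2*B)) = (2*B)*(1/(2*B)) = 1)
83792 + q((-321 + 45)/(245 + 196)) = 83792 + 1 = 83793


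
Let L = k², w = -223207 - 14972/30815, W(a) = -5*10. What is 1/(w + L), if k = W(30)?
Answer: -30815/6801101177 ≈ -4.5309e-6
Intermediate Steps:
W(a) = -50
k = -50
w = -6878138677/30815 (w = -223207 - 14972*1/30815 = -223207 - 14972/30815 = -6878138677/30815 ≈ -2.2321e+5)
L = 2500 (L = (-50)² = 2500)
1/(w + L) = 1/(-6878138677/30815 + 2500) = 1/(-6801101177/30815) = -30815/6801101177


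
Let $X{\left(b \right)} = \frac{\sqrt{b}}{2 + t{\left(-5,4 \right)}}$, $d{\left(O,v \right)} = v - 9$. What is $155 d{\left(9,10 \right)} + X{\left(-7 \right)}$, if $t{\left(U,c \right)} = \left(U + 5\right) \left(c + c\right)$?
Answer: $155 + \frac{i \sqrt{7}}{2} \approx 155.0 + 1.3229 i$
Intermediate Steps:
$t{\left(U,c \right)} = 2 c \left(5 + U\right)$ ($t{\left(U,c \right)} = \left(5 + U\right) 2 c = 2 c \left(5 + U\right)$)
$d{\left(O,v \right)} = -9 + v$
$X{\left(b \right)} = \frac{\sqrt{b}}{2}$ ($X{\left(b \right)} = \frac{\sqrt{b}}{2 + 2 \cdot 4 \left(5 - 5\right)} = \frac{\sqrt{b}}{2 + 2 \cdot 4 \cdot 0} = \frac{\sqrt{b}}{2 + 0} = \frac{\sqrt{b}}{2}$)
$155 d{\left(9,10 \right)} + X{\left(-7 \right)} = 155 \left(-9 + 10\right) + \frac{\sqrt{-7}}{2} = 155 \cdot 1 + \frac{i \sqrt{7}}{2} = 155 + \frac{i \sqrt{7}}{2}$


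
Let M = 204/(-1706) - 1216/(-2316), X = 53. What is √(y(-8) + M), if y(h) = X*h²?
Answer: √827490361711746/493887 ≈ 58.244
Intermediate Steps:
y(h) = 53*h²
M = 200254/493887 (M = 204*(-1/1706) - 1216*(-1/2316) = -102/853 + 304/579 = 200254/493887 ≈ 0.40547)
√(y(-8) + M) = √(53*(-8)² + 200254/493887) = √(53*64 + 200254/493887) = √(3392 + 200254/493887) = √(1675464958/493887) = √827490361711746/493887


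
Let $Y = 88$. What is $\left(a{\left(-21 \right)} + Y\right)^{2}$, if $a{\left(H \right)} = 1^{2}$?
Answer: $7921$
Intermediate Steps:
$a{\left(H \right)} = 1$
$\left(a{\left(-21 \right)} + Y\right)^{2} = \left(1 + 88\right)^{2} = 89^{2} = 7921$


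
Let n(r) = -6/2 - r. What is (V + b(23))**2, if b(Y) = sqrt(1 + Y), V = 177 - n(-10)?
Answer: 28924 + 680*sqrt(6) ≈ 30590.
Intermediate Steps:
n(r) = -3 - r (n(r) = -6*1/2 - r = -3 - r)
V = 170 (V = 177 - (-3 - 1*(-10)) = 177 - (-3 + 10) = 177 - 1*7 = 177 - 7 = 170)
(V + b(23))**2 = (170 + sqrt(1 + 23))**2 = (170 + sqrt(24))**2 = (170 + 2*sqrt(6))**2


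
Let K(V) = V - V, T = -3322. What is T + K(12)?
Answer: -3322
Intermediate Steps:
K(V) = 0
T + K(12) = -3322 + 0 = -3322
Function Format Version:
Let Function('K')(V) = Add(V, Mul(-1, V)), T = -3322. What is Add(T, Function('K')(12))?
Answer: -3322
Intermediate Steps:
Function('K')(V) = 0
Add(T, Function('K')(12)) = Add(-3322, 0) = -3322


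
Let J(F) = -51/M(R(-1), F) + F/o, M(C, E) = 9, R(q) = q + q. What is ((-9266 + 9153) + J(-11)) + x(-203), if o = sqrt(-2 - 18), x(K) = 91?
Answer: -83/3 + 11*I*sqrt(5)/10 ≈ -27.667 + 2.4597*I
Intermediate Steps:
R(q) = 2*q
o = 2*I*sqrt(5) (o = sqrt(-20) = 2*I*sqrt(5) ≈ 4.4721*I)
J(F) = -17/3 - I*F*sqrt(5)/10 (J(F) = -51/9 + F/((2*I*sqrt(5))) = -51*1/9 + F*(-I*sqrt(5)/10) = -17/3 - I*F*sqrt(5)/10)
((-9266 + 9153) + J(-11)) + x(-203) = ((-9266 + 9153) + (-17/3 - 1/10*I*(-11)*sqrt(5))) + 91 = (-113 + (-17/3 + 11*I*sqrt(5)/10)) + 91 = (-356/3 + 11*I*sqrt(5)/10) + 91 = -83/3 + 11*I*sqrt(5)/10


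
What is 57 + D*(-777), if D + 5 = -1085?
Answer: 846987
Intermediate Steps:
D = -1090 (D = -5 - 1085 = -1090)
57 + D*(-777) = 57 - 1090*(-777) = 57 + 846930 = 846987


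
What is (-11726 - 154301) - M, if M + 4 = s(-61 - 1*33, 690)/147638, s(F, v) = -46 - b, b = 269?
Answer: -24511303359/147638 ≈ -1.6602e+5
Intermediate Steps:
s(F, v) = -315 (s(F, v) = -46 - 1*269 = -46 - 269 = -315)
M = -590867/147638 (M = -4 - 315/147638 = -590867/147638 ≈ -4.0021)
(-11726 - 154301) - M = (-11726 - 154301) - 1*(-590867/147638) = -166027 + 590867/147638 = -24511303359/147638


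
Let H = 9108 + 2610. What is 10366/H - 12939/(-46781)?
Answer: 45467932/39155697 ≈ 1.1612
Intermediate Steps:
H = 11718
10366/H - 12939/(-46781) = 10366/11718 - 12939/(-46781) = 10366*(1/11718) - 12939*(-1/46781) = 5183/5859 + 12939/46781 = 45467932/39155697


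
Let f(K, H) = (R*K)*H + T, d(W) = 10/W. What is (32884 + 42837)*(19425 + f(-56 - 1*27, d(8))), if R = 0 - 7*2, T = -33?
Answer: 3156732769/2 ≈ 1.5784e+9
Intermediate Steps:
R = -14 (R = 0 - 14 = -14)
f(K, H) = -33 - 14*H*K (f(K, H) = (-14*K)*H - 33 = -14*H*K - 33 = -33 - 14*H*K)
(32884 + 42837)*(19425 + f(-56 - 1*27, d(8))) = (32884 + 42837)*(19425 + (-33 - 14*10/8*(-56 - 1*27))) = 75721*(19425 + (-33 - 14*10*(1/8)*(-56 - 27))) = 75721*(19425 + (-33 - 14*5/4*(-83))) = 75721*(19425 + (-33 + 2905/2)) = 75721*(19425 + 2839/2) = 75721*(41689/2) = 3156732769/2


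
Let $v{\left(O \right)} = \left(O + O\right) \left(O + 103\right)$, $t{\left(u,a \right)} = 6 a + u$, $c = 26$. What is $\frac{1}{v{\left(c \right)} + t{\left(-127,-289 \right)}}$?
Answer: $\frac{1}{4847} \approx 0.00020631$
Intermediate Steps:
$t{\left(u,a \right)} = u + 6 a$
$v{\left(O \right)} = 2 O \left(103 + O\right)$
$\frac{1}{v{\left(c \right)} + t{\left(-127,-289 \right)}} = \frac{1}{2 \cdot 26 \left(103 + 26\right) + \left(-127 + 6 \left(-289\right)\right)} = \frac{1}{2 \cdot 26 \cdot 129 - 1861} = \frac{1}{6708 - 1861} = \frac{1}{4847}$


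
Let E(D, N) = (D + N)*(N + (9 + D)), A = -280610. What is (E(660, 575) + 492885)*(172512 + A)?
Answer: -219355164050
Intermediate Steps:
E(D, N) = (D + N)*(9 + D + N)
(E(660, 575) + 492885)*(172512 + A) = ((660**2 + 575**2 + 9*660 + 9*575 + 2*660*575) + 492885)*(172512 - 280610) = ((435600 + 330625 + 5940 + 5175 + 759000) + 492885)*(-108098) = (1536340 + 492885)*(-108098) = 2029225*(-108098) = -219355164050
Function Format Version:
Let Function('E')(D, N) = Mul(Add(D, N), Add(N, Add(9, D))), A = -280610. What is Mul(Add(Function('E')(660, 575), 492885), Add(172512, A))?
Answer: -219355164050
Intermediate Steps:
Function('E')(D, N) = Mul(Add(D, N), Add(9, D, N))
Mul(Add(Function('E')(660, 575), 492885), Add(172512, A)) = Mul(Add(Add(Pow(660, 2), Pow(575, 2), Mul(9, 660), Mul(9, 575), Mul(2, 660, 575)), 492885), Add(172512, -280610)) = Mul(Add(Add(435600, 330625, 5940, 5175, 759000), 492885), -108098) = Mul(Add(1536340, 492885), -108098) = Mul(2029225, -108098) = -219355164050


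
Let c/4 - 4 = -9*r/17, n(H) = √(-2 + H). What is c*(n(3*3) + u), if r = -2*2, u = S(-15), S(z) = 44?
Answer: 18304/17 + 416*√7/17 ≈ 1141.4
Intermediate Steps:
u = 44
r = -4
c = 416/17 (c = 16 + 4*(-(-36)/17) = 16 + 4*(-9*(-4/17)) = 16 + 4*(36/17) = 16 + 144/17 = 416/17 ≈ 24.471)
c*(n(3*3) + u) = 416*(√(-2 + 3*3) + 44)/17 = 416*(√(-2 + 9) + 44)/17 = 416*(√7 + 44)/17 = 416*(44 + √7)/17 = 18304/17 + 416*√7/17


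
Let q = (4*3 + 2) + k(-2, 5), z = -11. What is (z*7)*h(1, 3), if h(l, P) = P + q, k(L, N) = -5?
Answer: -924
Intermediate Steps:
q = 9 (q = (4*3 + 2) - 5 = (12 + 2) - 5 = 14 - 5 = 9)
h(l, P) = 9 + P (h(l, P) = P + 9 = 9 + P)
(z*7)*h(1, 3) = (-11*7)*(9 + 3) = -77*12 = -924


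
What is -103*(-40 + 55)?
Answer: -1545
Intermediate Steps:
-103*(-40 + 55) = -103*15 = -1545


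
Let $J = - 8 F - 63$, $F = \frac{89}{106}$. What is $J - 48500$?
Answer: $- \frac{2574195}{53} \approx -48570.0$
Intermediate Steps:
$F = \frac{89}{106}$ ($F = 89 \cdot \frac{1}{106} = \frac{89}{106} \approx 0.83962$)
$J = - \frac{3695}{53}$ ($J = \left(-8\right) \frac{89}{106} - 63 = - \frac{356}{53} - 63 = - \frac{3695}{53} \approx -69.717$)
$J - 48500 = - \frac{3695}{53} - 48500 = - \frac{2574195}{53}$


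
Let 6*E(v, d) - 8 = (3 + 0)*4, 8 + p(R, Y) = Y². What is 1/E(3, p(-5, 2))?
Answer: 3/10 ≈ 0.30000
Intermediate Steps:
p(R, Y) = -8 + Y²
E(v, d) = 10/3 (E(v, d) = 4/3 + ((3 + 0)*4)/6 = 4/3 + (3*4)/6 = 4/3 + (⅙)*12 = 4/3 + 2 = 10/3)
1/E(3, p(-5, 2)) = 1/(10/3) = 3/10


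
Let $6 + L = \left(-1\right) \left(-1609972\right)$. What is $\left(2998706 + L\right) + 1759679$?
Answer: $6368351$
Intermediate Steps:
$L = 1609966$ ($L = -6 - -1609972 = -6 + 1609972 = 1609966$)
$\left(2998706 + L\right) + 1759679 = \left(2998706 + 1609966\right) + 1759679 = 4608672 + 1759679 = 6368351$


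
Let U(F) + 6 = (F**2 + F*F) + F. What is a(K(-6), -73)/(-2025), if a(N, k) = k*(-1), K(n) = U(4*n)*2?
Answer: -73/2025 ≈ -0.036049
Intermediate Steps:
U(F) = -6 + F + 2*F**2 (U(F) = -6 + ((F**2 + F*F) + F) = -6 + ((F**2 + F**2) + F) = -6 + (2*F**2 + F) = -6 + (F + 2*F**2) = -6 + F + 2*F**2)
K(n) = -12 + 8*n + 64*n**2 (K(n) = (-6 + 4*n + 2*(4*n)**2)*2 = (-6 + 4*n + 2*(16*n**2))*2 = (-6 + 4*n + 32*n**2)*2 = -12 + 8*n + 64*n**2)
a(N, k) = -k
a(K(-6), -73)/(-2025) = -1*(-73)/(-2025) = 73*(-1/2025) = -73/2025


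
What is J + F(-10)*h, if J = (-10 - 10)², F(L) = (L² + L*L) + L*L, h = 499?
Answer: 150100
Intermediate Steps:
F(L) = 3*L² (F(L) = (L² + L²) + L² = 2*L² + L² = 3*L²)
J = 400 (J = (-20)² = 400)
J + F(-10)*h = 400 + (3*(-10)²)*499 = 400 + (3*100)*499 = 400 + 300*499 = 400 + 149700 = 150100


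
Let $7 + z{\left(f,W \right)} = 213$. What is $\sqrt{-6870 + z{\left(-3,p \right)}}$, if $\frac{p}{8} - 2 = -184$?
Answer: $14 i \sqrt{34} \approx 81.633 i$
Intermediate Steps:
$p = -1456$ ($p = 16 + 8 \left(-184\right) = 16 - 1472 = -1456$)
$z{\left(f,W \right)} = 206$ ($z{\left(f,W \right)} = -7 + 213 = 206$)
$\sqrt{-6870 + z{\left(-3,p \right)}} = \sqrt{-6870 + 206} = \sqrt{-6664} = 14 i \sqrt{34}$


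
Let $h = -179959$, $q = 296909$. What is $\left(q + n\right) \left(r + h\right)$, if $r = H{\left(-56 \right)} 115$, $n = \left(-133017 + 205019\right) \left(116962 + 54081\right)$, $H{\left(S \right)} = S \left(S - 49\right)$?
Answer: $6111572649653795$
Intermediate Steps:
$H{\left(S \right)} = S \left(-49 + S\right)$
$n = 12315438086$ ($n = 72002 \cdot 171043 = 12315438086$)
$r = 676200$ ($r = - 56 \left(-49 - 56\right) 115 = \left(-56\right) \left(-105\right) 115 = 5880 \cdot 115 = 676200$)
$\left(q + n\right) \left(r + h\right) = \left(296909 + 12315438086\right) \left(676200 - 179959\right) = 12315734995 \cdot 496241 = 6111572649653795$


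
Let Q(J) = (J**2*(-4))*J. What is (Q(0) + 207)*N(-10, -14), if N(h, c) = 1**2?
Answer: 207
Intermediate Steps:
N(h, c) = 1
Q(J) = -4*J**3 (Q(J) = (-4*J**2)*J = -4*J**3)
(Q(0) + 207)*N(-10, -14) = (-4*0**3 + 207)*1 = (-4*0 + 207)*1 = (0 + 207)*1 = 207*1 = 207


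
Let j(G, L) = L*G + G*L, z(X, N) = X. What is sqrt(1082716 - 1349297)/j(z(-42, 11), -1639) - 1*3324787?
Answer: -3324787 + I*sqrt(266581)/137676 ≈ -3.3248e+6 + 0.0037502*I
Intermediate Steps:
j(G, L) = 2*G*L (j(G, L) = G*L + G*L = 2*G*L)
sqrt(1082716 - 1349297)/j(z(-42, 11), -1639) - 1*3324787 = sqrt(1082716 - 1349297)/((2*(-42)*(-1639))) - 1*3324787 = sqrt(-266581)/137676 - 3324787 = (I*sqrt(266581))*(1/137676) - 3324787 = I*sqrt(266581)/137676 - 3324787 = -3324787 + I*sqrt(266581)/137676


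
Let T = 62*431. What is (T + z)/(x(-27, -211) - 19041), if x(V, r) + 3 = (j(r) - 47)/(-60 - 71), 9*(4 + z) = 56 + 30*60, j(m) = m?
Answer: -15871829/11225277 ≈ -1.4139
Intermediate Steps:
T = 26722
z = 1820/9 (z = -4 + (56 + 30*60)/9 = -4 + (56 + 1800)/9 = -4 + (1/9)*1856 = -4 + 1856/9 = 1820/9 ≈ 202.22)
x(V, r) = -346/131 - r/131 (x(V, r) = -3 + (r - 47)/(-60 - 71) = -3 + (-47 + r)/(-131) = -3 + (-47 + r)*(-1/131) = -3 + (47/131 - r/131) = -346/131 - r/131)
(T + z)/(x(-27, -211) - 19041) = (26722 + 1820/9)/((-346/131 - 1/131*(-211)) - 19041) = 242318/(9*((-346/131 + 211/131) - 19041)) = 242318/(9*(-135/131 - 19041)) = 242318/(9*(-2494506/131)) = (242318/9)*(-131/2494506) = -15871829/11225277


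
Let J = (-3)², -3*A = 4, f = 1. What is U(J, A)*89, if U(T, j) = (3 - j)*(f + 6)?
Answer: 8099/3 ≈ 2699.7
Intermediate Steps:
A = -4/3 (A = -⅓*4 = -4/3 ≈ -1.3333)
J = 9
U(T, j) = 21 - 7*j (U(T, j) = (3 - j)*(1 + 6) = (3 - j)*7 = 21 - 7*j)
U(J, A)*89 = (21 - 7*(-4/3))*89 = (21 + 28/3)*89 = (91/3)*89 = 8099/3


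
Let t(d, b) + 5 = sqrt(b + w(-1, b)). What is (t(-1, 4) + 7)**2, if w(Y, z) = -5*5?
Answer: (2 + I*sqrt(21))**2 ≈ -17.0 + 18.33*I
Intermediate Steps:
w(Y, z) = -25 (w(Y, z) = -5*5 = -25)
t(d, b) = -5 + sqrt(-25 + b) (t(d, b) = -5 + sqrt(b - 25) = -5 + sqrt(-25 + b))
(t(-1, 4) + 7)**2 = ((-5 + sqrt(-25 + 4)) + 7)**2 = ((-5 + sqrt(-21)) + 7)**2 = ((-5 + I*sqrt(21)) + 7)**2 = (2 + I*sqrt(21))**2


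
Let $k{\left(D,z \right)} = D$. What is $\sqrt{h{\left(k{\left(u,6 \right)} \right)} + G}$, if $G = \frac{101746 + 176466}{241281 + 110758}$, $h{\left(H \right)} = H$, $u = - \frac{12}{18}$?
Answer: $\frac{\sqrt{137884523286}}{1056117} \approx 0.3516$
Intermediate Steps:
$u = - \frac{2}{3}$ ($u = \left(-12\right) \frac{1}{18} = - \frac{2}{3} \approx -0.66667$)
$G = \frac{278212}{352039} \approx 0.79029$
$\sqrt{h{\left(k{\left(u,6 \right)} \right)} + G} = \sqrt{- \frac{2}{3} + \frac{278212}{352039}} = \sqrt{\frac{130558}{1056117}} = \frac{\sqrt{137884523286}}{1056117}$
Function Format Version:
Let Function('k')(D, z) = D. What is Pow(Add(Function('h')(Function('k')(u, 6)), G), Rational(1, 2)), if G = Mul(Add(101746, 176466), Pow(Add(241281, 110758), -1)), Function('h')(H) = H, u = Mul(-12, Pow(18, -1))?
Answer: Mul(Rational(1, 1056117), Pow(137884523286, Rational(1, 2))) ≈ 0.35160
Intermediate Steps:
u = Rational(-2, 3) (u = Mul(-12, Rational(1, 18)) = Rational(-2, 3) ≈ -0.66667)
G = Rational(278212, 352039) (G = Mul(278212, Pow(352039, -1)) = Mul(278212, Rational(1, 352039)) = Rational(278212, 352039) ≈ 0.79029)
Pow(Add(Function('h')(Function('k')(u, 6)), G), Rational(1, 2)) = Pow(Add(Rational(-2, 3), Rational(278212, 352039)), Rational(1, 2)) = Pow(Rational(130558, 1056117), Rational(1, 2)) = Mul(Rational(1, 1056117), Pow(137884523286, Rational(1, 2)))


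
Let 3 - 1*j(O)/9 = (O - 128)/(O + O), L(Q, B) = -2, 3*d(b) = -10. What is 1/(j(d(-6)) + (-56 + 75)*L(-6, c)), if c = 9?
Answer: -10/1883 ≈ -0.0053107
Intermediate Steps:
d(b) = -10/3 (d(b) = (⅓)*(-10) = -10/3)
j(O) = 27 - 9*(-128 + O)/(2*O) (j(O) = 27 - 9*(O - 128)/(O + O) = 27 - 9*(-128 + O)/(2*O))
1/(j(d(-6)) + (-56 + 75)*L(-6, c)) = 1/((45/2 + 576/(-10/3)) + (-56 + 75)*(-2)) = 1/((45/2 + 576*(-3/10)) + 19*(-2)) = 1/((45/2 - 864/5) - 38) = 1/(-1503/10 - 38) = 1/(-1883/10) = -10/1883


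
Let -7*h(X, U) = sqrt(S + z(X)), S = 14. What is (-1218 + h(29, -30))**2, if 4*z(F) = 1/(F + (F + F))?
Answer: (1483524 + sqrt(423951))**2/1483524 ≈ 1.4848e+6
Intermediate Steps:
z(F) = 1/(12*F) (z(F) = 1/(4*(F + (F + F))) = 1/(4*(F + 2*F)) = 1/(4*((3*F))) = (1/(3*F))/4 = 1/(12*F))
h(X, U) = -sqrt(14 + 1/(12*X))/7
(-1218 + h(29, -30))**2 = (-1218 - sqrt(504 + 3/29)/42)**2 = (-1218 - sqrt(423951)/1218)**2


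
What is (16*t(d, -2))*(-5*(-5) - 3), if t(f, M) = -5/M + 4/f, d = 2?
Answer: 1584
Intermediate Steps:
(16*t(d, -2))*(-5*(-5) - 3) = (16*(-5/(-2) + 4/2))*(-5*(-5) - 3) = (16*(-5*(-½) + 4*(½)))*(25 - 3) = (16*(5/2 + 2))*22 = (16*(9/2))*22 = 72*22 = 1584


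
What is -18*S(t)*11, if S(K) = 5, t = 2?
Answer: -990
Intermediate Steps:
-18*S(t)*11 = -18*5*11 = -90*11 = -990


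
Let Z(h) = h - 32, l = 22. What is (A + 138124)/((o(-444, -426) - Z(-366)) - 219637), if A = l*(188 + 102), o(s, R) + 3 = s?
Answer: -72252/109843 ≈ -0.65777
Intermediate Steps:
o(s, R) = -3 + s
Z(h) = -32 + h
A = 6380 (A = 22*(188 + 102) = 22*290 = 6380)
(A + 138124)/((o(-444, -426) - Z(-366)) - 219637) = (6380 + 138124)/(((-3 - 444) - (-32 - 366)) - 219637) = 144504/((-447 - 1*(-398)) - 219637) = 144504/((-447 + 398) - 219637) = 144504/(-49 - 219637) = 144504/(-219686) = 144504*(-1/219686) = -72252/109843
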